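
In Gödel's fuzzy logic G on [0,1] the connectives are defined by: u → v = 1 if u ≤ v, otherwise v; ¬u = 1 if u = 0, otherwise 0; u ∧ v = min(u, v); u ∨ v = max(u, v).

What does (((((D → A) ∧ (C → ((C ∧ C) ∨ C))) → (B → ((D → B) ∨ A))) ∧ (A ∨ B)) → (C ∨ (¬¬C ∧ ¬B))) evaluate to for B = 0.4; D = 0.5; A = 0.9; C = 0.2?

0.20

(D → A): 0.5 ≤ 0.9, so result = 1
(C ∧ C) = min(0.2, 0.2) = 0.2
((C ∧ C) ∨ C) = max(0.2, 0.2) = 0.2
(C → ((C ∧ C) ∨ C)): 0.2 ≤ 0.2, so result = 1
((D → A) ∧ (C → ((C ∧ C) ∨ C))) = min(1, 1) = 1
(D → B): 0.5 > 0.4, so result = 0.4
((D → B) ∨ A) = max(0.4, 0.9) = 0.9
(B → ((D → B) ∨ A)): 0.4 ≤ 0.9, so result = 1
(((D → A) ∧ (C → ((C ∧ C) ∨ C))) → (B → ((D → B) ∨ A))): 1 ≤ 1, so result = 1
(A ∨ B) = max(0.9, 0.4) = 0.9
((((D → A) ∧ (C → ((C ∧ C) ∨ C))) → (B → ((D → B) ∨ A))) ∧ (A ∨ B)) = min(1, 0.9) = 0.9
¬C: Gödel ¬ of 0.2 = 0 (operand ≠ 0)
¬¬C: Gödel ¬ of 0 = 1 (operand is 0)
¬B: Gödel ¬ of 0.4 = 0 (operand ≠ 0)
(¬¬C ∧ ¬B) = min(1, 0) = 0
(C ∨ (¬¬C ∧ ¬B)) = max(0.2, 0) = 0.2
(((((D → A) ∧ (C → ((C ∧ C) ∨ C))) → (B → ((D → B) ∨ A))) ∧ (A ∨ B)) → (C ∨ (¬¬C ∧ ¬B))): 0.9 > 0.2, so result = 0.2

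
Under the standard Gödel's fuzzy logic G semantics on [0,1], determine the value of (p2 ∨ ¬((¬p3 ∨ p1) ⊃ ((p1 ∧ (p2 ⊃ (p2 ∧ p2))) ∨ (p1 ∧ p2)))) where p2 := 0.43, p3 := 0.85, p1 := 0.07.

¬p3: Gödel ¬ of 0.85 = 0 (operand ≠ 0)
(¬p3 ∨ p1) = max(0, 0.07) = 0.07
(p2 ∧ p2) = min(0.43, 0.43) = 0.43
(p2 ⊃ (p2 ∧ p2)): 0.43 ≤ 0.43, so result = 1
(p1 ∧ (p2 ⊃ (p2 ∧ p2))) = min(0.07, 1) = 0.07
(p1 ∧ p2) = min(0.07, 0.43) = 0.07
((p1 ∧ (p2 ⊃ (p2 ∧ p2))) ∨ (p1 ∧ p2)) = max(0.07, 0.07) = 0.07
((¬p3 ∨ p1) ⊃ ((p1 ∧ (p2 ⊃ (p2 ∧ p2))) ∨ (p1 ∧ p2))): 0.07 ≤ 0.07, so result = 1
¬((¬p3 ∨ p1) ⊃ ((p1 ∧ (p2 ⊃ (p2 ∧ p2))) ∨ (p1 ∧ p2))): Gödel ¬ of 1 = 0 (operand ≠ 0)
(p2 ∨ ¬((¬p3 ∨ p1) ⊃ ((p1 ∧ (p2 ⊃ (p2 ∧ p2))) ∨ (p1 ∧ p2)))) = max(0.43, 0) = 0.43

0.43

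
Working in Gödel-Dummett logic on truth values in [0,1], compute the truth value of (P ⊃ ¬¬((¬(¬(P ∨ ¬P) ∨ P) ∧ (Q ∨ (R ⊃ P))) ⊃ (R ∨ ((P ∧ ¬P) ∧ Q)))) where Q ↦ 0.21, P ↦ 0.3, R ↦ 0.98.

1.00

¬P: Gödel ¬ of 0.3 = 0 (operand ≠ 0)
(P ∨ ¬P) = max(0.3, 0) = 0.3
¬(P ∨ ¬P): Gödel ¬ of 0.3 = 0 (operand ≠ 0)
(¬(P ∨ ¬P) ∨ P) = max(0, 0.3) = 0.3
¬(¬(P ∨ ¬P) ∨ P): Gödel ¬ of 0.3 = 0 (operand ≠ 0)
(R ⊃ P): 0.98 > 0.3, so result = 0.3
(Q ∨ (R ⊃ P)) = max(0.21, 0.3) = 0.3
(¬(¬(P ∨ ¬P) ∨ P) ∧ (Q ∨ (R ⊃ P))) = min(0, 0.3) = 0
¬P: Gödel ¬ of 0.3 = 0 (operand ≠ 0)
(P ∧ ¬P) = min(0.3, 0) = 0
((P ∧ ¬P) ∧ Q) = min(0, 0.21) = 0
(R ∨ ((P ∧ ¬P) ∧ Q)) = max(0.98, 0) = 0.98
((¬(¬(P ∨ ¬P) ∨ P) ∧ (Q ∨ (R ⊃ P))) ⊃ (R ∨ ((P ∧ ¬P) ∧ Q))): 0 ≤ 0.98, so result = 1
¬((¬(¬(P ∨ ¬P) ∨ P) ∧ (Q ∨ (R ⊃ P))) ⊃ (R ∨ ((P ∧ ¬P) ∧ Q))): Gödel ¬ of 1 = 0 (operand ≠ 0)
¬¬((¬(¬(P ∨ ¬P) ∨ P) ∧ (Q ∨ (R ⊃ P))) ⊃ (R ∨ ((P ∧ ¬P) ∧ Q))): Gödel ¬ of 0 = 1 (operand is 0)
(P ⊃ ¬¬((¬(¬(P ∨ ¬P) ∨ P) ∧ (Q ∨ (R ⊃ P))) ⊃ (R ∨ ((P ∧ ¬P) ∧ Q)))): 0.3 ≤ 1, so result = 1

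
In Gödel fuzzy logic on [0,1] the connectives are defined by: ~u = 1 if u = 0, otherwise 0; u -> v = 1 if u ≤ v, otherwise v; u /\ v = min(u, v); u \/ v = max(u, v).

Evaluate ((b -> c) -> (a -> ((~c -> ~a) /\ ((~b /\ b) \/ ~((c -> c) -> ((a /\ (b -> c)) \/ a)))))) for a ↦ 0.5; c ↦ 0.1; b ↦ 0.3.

0.00

(b -> c): 0.3 > 0.1, so result = 0.1
~c: Gödel ¬ of 0.1 = 0 (operand ≠ 0)
~a: Gödel ¬ of 0.5 = 0 (operand ≠ 0)
(~c -> ~a): 0 ≤ 0, so result = 1
~b: Gödel ¬ of 0.3 = 0 (operand ≠ 0)
(~b /\ b) = min(0, 0.3) = 0
(c -> c): 0.1 ≤ 0.1, so result = 1
(b -> c): 0.3 > 0.1, so result = 0.1
(a /\ (b -> c)) = min(0.5, 0.1) = 0.1
((a /\ (b -> c)) \/ a) = max(0.1, 0.5) = 0.5
((c -> c) -> ((a /\ (b -> c)) \/ a)): 1 > 0.5, so result = 0.5
~((c -> c) -> ((a /\ (b -> c)) \/ a)): Gödel ¬ of 0.5 = 0 (operand ≠ 0)
((~b /\ b) \/ ~((c -> c) -> ((a /\ (b -> c)) \/ a))) = max(0, 0) = 0
((~c -> ~a) /\ ((~b /\ b) \/ ~((c -> c) -> ((a /\ (b -> c)) \/ a)))) = min(1, 0) = 0
(a -> ((~c -> ~a) /\ ((~b /\ b) \/ ~((c -> c) -> ((a /\ (b -> c)) \/ a))))): 0.5 > 0, so result = 0
((b -> c) -> (a -> ((~c -> ~a) /\ ((~b /\ b) \/ ~((c -> c) -> ((a /\ (b -> c)) \/ a)))))): 0.1 > 0, so result = 0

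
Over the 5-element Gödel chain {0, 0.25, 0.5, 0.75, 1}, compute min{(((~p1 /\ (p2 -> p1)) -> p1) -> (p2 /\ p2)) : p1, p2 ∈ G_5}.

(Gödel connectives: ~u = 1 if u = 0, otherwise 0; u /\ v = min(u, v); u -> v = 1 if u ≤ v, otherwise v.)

The minimum is attained at p1 = 0.25, p2 = 0:
  ~p1: Gödel ¬ of 0.25 = 0 (operand ≠ 0)
  (p2 -> p1): 0 ≤ 0.25, so result = 1
  (~p1 /\ (p2 -> p1)) = min(0, 1) = 0
  ((~p1 /\ (p2 -> p1)) -> p1): 0 ≤ 0.25, so result = 1
  (p2 /\ p2) = min(0, 0) = 0
  (((~p1 /\ (p2 -> p1)) -> p1) -> (p2 /\ p2)): 1 > 0, so result = 0
Checking all 25 assignments confirms none give a value below 0.00.

0.00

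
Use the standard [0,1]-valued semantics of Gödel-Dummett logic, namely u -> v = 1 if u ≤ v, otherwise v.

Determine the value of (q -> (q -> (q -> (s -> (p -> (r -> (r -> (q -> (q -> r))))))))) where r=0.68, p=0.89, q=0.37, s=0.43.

1.00

(q -> r): 0.37 ≤ 0.68, so result = 1
(q -> (q -> r)): 0.37 ≤ 1, so result = 1
(r -> (q -> (q -> r))): 0.68 ≤ 1, so result = 1
(r -> (r -> (q -> (q -> r)))): 0.68 ≤ 1, so result = 1
(p -> (r -> (r -> (q -> (q -> r))))): 0.89 ≤ 1, so result = 1
(s -> (p -> (r -> (r -> (q -> (q -> r)))))): 0.43 ≤ 1, so result = 1
(q -> (s -> (p -> (r -> (r -> (q -> (q -> r))))))): 0.37 ≤ 1, so result = 1
(q -> (q -> (s -> (p -> (r -> (r -> (q -> (q -> r)))))))): 0.37 ≤ 1, so result = 1
(q -> (q -> (q -> (s -> (p -> (r -> (r -> (q -> (q -> r))))))))): 0.37 ≤ 1, so result = 1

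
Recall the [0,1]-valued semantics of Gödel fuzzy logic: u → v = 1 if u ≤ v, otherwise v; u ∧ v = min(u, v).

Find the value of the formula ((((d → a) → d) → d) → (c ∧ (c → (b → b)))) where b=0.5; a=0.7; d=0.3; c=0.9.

(d → a): 0.3 ≤ 0.7, so result = 1
((d → a) → d): 1 > 0.3, so result = 0.3
(((d → a) → d) → d): 0.3 ≤ 0.3, so result = 1
(b → b): 0.5 ≤ 0.5, so result = 1
(c → (b → b)): 0.9 ≤ 1, so result = 1
(c ∧ (c → (b → b))) = min(0.9, 1) = 0.9
((((d → a) → d) → d) → (c ∧ (c → (b → b)))): 1 > 0.9, so result = 0.9

0.90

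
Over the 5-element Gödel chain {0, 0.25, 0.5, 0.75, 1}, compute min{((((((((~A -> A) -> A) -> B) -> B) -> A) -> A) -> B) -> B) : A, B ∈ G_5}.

0.25

The minimum is attained at A = 0.25, B = 0.25:
  ~A: Gödel ¬ of 0.25 = 0 (operand ≠ 0)
  (~A -> A): 0 ≤ 0.25, so result = 1
  ((~A -> A) -> A): 1 > 0.25, so result = 0.25
  (((~A -> A) -> A) -> B): 0.25 ≤ 0.25, so result = 1
  ((((~A -> A) -> A) -> B) -> B): 1 > 0.25, so result = 0.25
  (((((~A -> A) -> A) -> B) -> B) -> A): 0.25 ≤ 0.25, so result = 1
  ((((((~A -> A) -> A) -> B) -> B) -> A) -> A): 1 > 0.25, so result = 0.25
  (((((((~A -> A) -> A) -> B) -> B) -> A) -> A) -> B): 0.25 ≤ 0.25, so result = 1
  ((((((((~A -> A) -> A) -> B) -> B) -> A) -> A) -> B) -> B): 1 > 0.25, so result = 0.25
Checking all 25 assignments confirms none give a value below 0.25.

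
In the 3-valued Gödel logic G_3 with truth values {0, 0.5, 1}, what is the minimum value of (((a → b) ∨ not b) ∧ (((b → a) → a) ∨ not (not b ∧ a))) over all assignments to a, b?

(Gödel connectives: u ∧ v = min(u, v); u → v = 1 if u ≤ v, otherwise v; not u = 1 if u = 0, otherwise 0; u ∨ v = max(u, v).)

0.50

The minimum is attained at a = 0.5, b = 0:
  (a → b): 0.5 > 0, so result = 0
  not b: Gödel ¬ of 0 = 1 (operand is 0)
  ((a → b) ∨ not b) = max(0, 1) = 1
  (b → a): 0 ≤ 0.5, so result = 1
  ((b → a) → a): 1 > 0.5, so result = 0.5
  not b: Gödel ¬ of 0 = 1 (operand is 0)
  (not b ∧ a) = min(1, 0.5) = 0.5
  not (not b ∧ a): Gödel ¬ of 0.5 = 0 (operand ≠ 0)
  (((b → a) → a) ∨ not (not b ∧ a)) = max(0.5, 0) = 0.5
  (((a → b) ∨ not b) ∧ (((b → a) → a) ∨ not (not b ∧ a))) = min(1, 0.5) = 0.5
Checking all 9 assignments confirms none give a value below 0.50.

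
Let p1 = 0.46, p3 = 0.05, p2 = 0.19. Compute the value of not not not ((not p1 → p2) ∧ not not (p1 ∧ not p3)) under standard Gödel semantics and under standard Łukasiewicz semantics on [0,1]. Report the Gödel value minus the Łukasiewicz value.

Gödel evaluation:
  not p1: Gödel ¬ of 0.46 = 0 (operand ≠ 0)
  (not p1 → p2): 0 ≤ 0.19, so result = 1
  not p3: Gödel ¬ of 0.05 = 0 (operand ≠ 0)
  (p1 ∧ not p3) = min(0.46, 0) = 0
  not (p1 ∧ not p3): Gödel ¬ of 0 = 1 (operand is 0)
  not not (p1 ∧ not p3): Gödel ¬ of 1 = 0 (operand ≠ 0)
  ((not p1 → p2) ∧ not not (p1 ∧ not p3)) = min(1, 0) = 0
  not ((not p1 → p2) ∧ not not (p1 ∧ not p3)): Gödel ¬ of 0 = 1 (operand is 0)
  not not ((not p1 → p2) ∧ not not (p1 ∧ not p3)): Gödel ¬ of 1 = 0 (operand ≠ 0)
  not not not ((not p1 → p2) ∧ not not (p1 ∧ not p3)): Gödel ¬ of 0 = 1 (operand is 0)
  Gödel value = 1
Łukasiewicz evaluation:
  not p1: Łukasiewicz ¬ gives 1 − 0.46 = 0.54
  (not p1 → p2): min(1, 1 − 0.54 + 0.19) = 0.65
  not p3: Łukasiewicz ¬ gives 1 − 0.05 = 0.95
  (p1 ∧ not p3) = min(0.46, 0.95) = 0.46
  not (p1 ∧ not p3): Łukasiewicz ¬ gives 1 − 0.46 = 0.54
  not not (p1 ∧ not p3): Łukasiewicz ¬ gives 1 − 0.54 = 0.46
  ((not p1 → p2) ∧ not not (p1 ∧ not p3)) = min(0.65, 0.46) = 0.46
  not ((not p1 → p2) ∧ not not (p1 ∧ not p3)): Łukasiewicz ¬ gives 1 − 0.46 = 0.54
  not not ((not p1 → p2) ∧ not not (p1 ∧ not p3)): Łukasiewicz ¬ gives 1 − 0.54 = 0.46
  not not not ((not p1 → p2) ∧ not not (p1 ∧ not p3)): Łukasiewicz ¬ gives 1 − 0.46 = 0.54
  Łukasiewicz value = 0.54
Difference: 1 − 0.54 = 0.46

0.46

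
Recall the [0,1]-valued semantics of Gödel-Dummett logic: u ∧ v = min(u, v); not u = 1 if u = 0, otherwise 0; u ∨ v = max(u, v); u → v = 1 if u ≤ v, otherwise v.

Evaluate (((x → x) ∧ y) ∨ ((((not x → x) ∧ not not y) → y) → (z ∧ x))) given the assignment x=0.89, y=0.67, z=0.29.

(x → x): 0.89 ≤ 0.89, so result = 1
((x → x) ∧ y) = min(1, 0.67) = 0.67
not x: Gödel ¬ of 0.89 = 0 (operand ≠ 0)
(not x → x): 0 ≤ 0.89, so result = 1
not y: Gödel ¬ of 0.67 = 0 (operand ≠ 0)
not not y: Gödel ¬ of 0 = 1 (operand is 0)
((not x → x) ∧ not not y) = min(1, 1) = 1
(((not x → x) ∧ not not y) → y): 1 > 0.67, so result = 0.67
(z ∧ x) = min(0.29, 0.89) = 0.29
((((not x → x) ∧ not not y) → y) → (z ∧ x)): 0.67 > 0.29, so result = 0.29
(((x → x) ∧ y) ∨ ((((not x → x) ∧ not not y) → y) → (z ∧ x))) = max(0.67, 0.29) = 0.67

0.67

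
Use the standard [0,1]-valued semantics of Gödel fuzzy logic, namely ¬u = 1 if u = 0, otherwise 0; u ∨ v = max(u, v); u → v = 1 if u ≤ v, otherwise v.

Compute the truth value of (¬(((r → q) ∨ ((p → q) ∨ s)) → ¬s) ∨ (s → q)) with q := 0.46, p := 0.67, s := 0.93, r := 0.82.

(r → q): 0.82 > 0.46, so result = 0.46
(p → q): 0.67 > 0.46, so result = 0.46
((p → q) ∨ s) = max(0.46, 0.93) = 0.93
((r → q) ∨ ((p → q) ∨ s)) = max(0.46, 0.93) = 0.93
¬s: Gödel ¬ of 0.93 = 0 (operand ≠ 0)
(((r → q) ∨ ((p → q) ∨ s)) → ¬s): 0.93 > 0, so result = 0
¬(((r → q) ∨ ((p → q) ∨ s)) → ¬s): Gödel ¬ of 0 = 1 (operand is 0)
(s → q): 0.93 > 0.46, so result = 0.46
(¬(((r → q) ∨ ((p → q) ∨ s)) → ¬s) ∨ (s → q)) = max(1, 0.46) = 1

1.00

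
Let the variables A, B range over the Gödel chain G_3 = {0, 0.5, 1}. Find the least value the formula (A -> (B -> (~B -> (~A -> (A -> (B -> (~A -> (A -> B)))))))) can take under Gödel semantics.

Every assignment gives 1. For instance at A = 0, B = 0:
  ~B: Gödel ¬ of 0 = 1 (operand is 0)
  ~A: Gödel ¬ of 0 = 1 (operand is 0)
  ~A: Gödel ¬ of 0 = 1 (operand is 0)
  (A -> B): 0 ≤ 0, so result = 1
  (~A -> (A -> B)): 1 ≤ 1, so result = 1
  (B -> (~A -> (A -> B))): 0 ≤ 1, so result = 1
  (A -> (B -> (~A -> (A -> B)))): 0 ≤ 1, so result = 1
  (~A -> (A -> (B -> (~A -> (A -> B))))): 1 ≤ 1, so result = 1
  (~B -> (~A -> (A -> (B -> (~A -> (A -> B)))))): 1 ≤ 1, so result = 1
  (B -> (~B -> (~A -> (A -> (B -> (~A -> (A -> B))))))): 0 ≤ 1, so result = 1
  (A -> (B -> (~B -> (~A -> (A -> (B -> (~A -> (A -> B)))))))): 0 ≤ 1, so result = 1
All 9 assignments give value 1 — the formula is a G_3-tautology.

1.00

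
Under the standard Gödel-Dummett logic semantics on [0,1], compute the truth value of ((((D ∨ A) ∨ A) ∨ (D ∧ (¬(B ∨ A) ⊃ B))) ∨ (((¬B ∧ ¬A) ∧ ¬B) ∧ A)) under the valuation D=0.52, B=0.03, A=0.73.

0.73

(D ∨ A) = max(0.52, 0.73) = 0.73
((D ∨ A) ∨ A) = max(0.73, 0.73) = 0.73
(B ∨ A) = max(0.03, 0.73) = 0.73
¬(B ∨ A): Gödel ¬ of 0.73 = 0 (operand ≠ 0)
(¬(B ∨ A) ⊃ B): 0 ≤ 0.03, so result = 1
(D ∧ (¬(B ∨ A) ⊃ B)) = min(0.52, 1) = 0.52
(((D ∨ A) ∨ A) ∨ (D ∧ (¬(B ∨ A) ⊃ B))) = max(0.73, 0.52) = 0.73
¬B: Gödel ¬ of 0.03 = 0 (operand ≠ 0)
¬A: Gödel ¬ of 0.73 = 0 (operand ≠ 0)
(¬B ∧ ¬A) = min(0, 0) = 0
¬B: Gödel ¬ of 0.03 = 0 (operand ≠ 0)
((¬B ∧ ¬A) ∧ ¬B) = min(0, 0) = 0
(((¬B ∧ ¬A) ∧ ¬B) ∧ A) = min(0, 0.73) = 0
((((D ∨ A) ∨ A) ∨ (D ∧ (¬(B ∨ A) ⊃ B))) ∨ (((¬B ∧ ¬A) ∧ ¬B) ∧ A)) = max(0.73, 0) = 0.73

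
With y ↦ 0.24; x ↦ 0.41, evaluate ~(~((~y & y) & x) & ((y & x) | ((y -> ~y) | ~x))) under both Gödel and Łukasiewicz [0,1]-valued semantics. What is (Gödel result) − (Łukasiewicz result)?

-0.24

Gödel evaluation:
  ~y: Gödel ¬ of 0.24 = 0 (operand ≠ 0)
  (~y & y) = min(0, 0.24) = 0
  ((~y & y) & x) = min(0, 0.41) = 0
  ~((~y & y) & x): Gödel ¬ of 0 = 1 (operand is 0)
  (y & x) = min(0.24, 0.41) = 0.24
  ~y: Gödel ¬ of 0.24 = 0 (operand ≠ 0)
  (y -> ~y): 0.24 > 0, so result = 0
  ~x: Gödel ¬ of 0.41 = 0 (operand ≠ 0)
  ((y -> ~y) | ~x) = max(0, 0) = 0
  ((y & x) | ((y -> ~y) | ~x)) = max(0.24, 0) = 0.24
  (~((~y & y) & x) & ((y & x) | ((y -> ~y) | ~x))) = min(1, 0.24) = 0.24
  ~(~((~y & y) & x) & ((y & x) | ((y -> ~y) | ~x))): Gödel ¬ of 0.24 = 0 (operand ≠ 0)
  Gödel value = 0
Łukasiewicz evaluation:
  ~y: Łukasiewicz ¬ gives 1 − 0.24 = 0.76
  (~y & y) = min(0.76, 0.24) = 0.24
  ((~y & y) & x) = min(0.24, 0.41) = 0.24
  ~((~y & y) & x): Łukasiewicz ¬ gives 1 − 0.24 = 0.76
  (y & x) = min(0.24, 0.41) = 0.24
  ~y: Łukasiewicz ¬ gives 1 − 0.24 = 0.76
  (y -> ~y): min(1, 1 − 0.24 + 0.76) = 1
  ~x: Łukasiewicz ¬ gives 1 − 0.41 = 0.59
  ((y -> ~y) | ~x) = max(1, 0.59) = 1
  ((y & x) | ((y -> ~y) | ~x)) = max(0.24, 1) = 1
  (~((~y & y) & x) & ((y & x) | ((y -> ~y) | ~x))) = min(0.76, 1) = 0.76
  ~(~((~y & y) & x) & ((y & x) | ((y -> ~y) | ~x))): Łukasiewicz ¬ gives 1 − 0.76 = 0.24
  Łukasiewicz value = 0.24
Difference: 0 − 0.24 = -0.24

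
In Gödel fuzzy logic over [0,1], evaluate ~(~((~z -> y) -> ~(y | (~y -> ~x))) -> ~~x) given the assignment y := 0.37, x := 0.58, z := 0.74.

0.00

~z: Gödel ¬ of 0.74 = 0 (operand ≠ 0)
(~z -> y): 0 ≤ 0.37, so result = 1
~y: Gödel ¬ of 0.37 = 0 (operand ≠ 0)
~x: Gödel ¬ of 0.58 = 0 (operand ≠ 0)
(~y -> ~x): 0 ≤ 0, so result = 1
(y | (~y -> ~x)) = max(0.37, 1) = 1
~(y | (~y -> ~x)): Gödel ¬ of 1 = 0 (operand ≠ 0)
((~z -> y) -> ~(y | (~y -> ~x))): 1 > 0, so result = 0
~((~z -> y) -> ~(y | (~y -> ~x))): Gödel ¬ of 0 = 1 (operand is 0)
~x: Gödel ¬ of 0.58 = 0 (operand ≠ 0)
~~x: Gödel ¬ of 0 = 1 (operand is 0)
(~((~z -> y) -> ~(y | (~y -> ~x))) -> ~~x): 1 ≤ 1, so result = 1
~(~((~z -> y) -> ~(y | (~y -> ~x))) -> ~~x): Gödel ¬ of 1 = 0 (operand ≠ 0)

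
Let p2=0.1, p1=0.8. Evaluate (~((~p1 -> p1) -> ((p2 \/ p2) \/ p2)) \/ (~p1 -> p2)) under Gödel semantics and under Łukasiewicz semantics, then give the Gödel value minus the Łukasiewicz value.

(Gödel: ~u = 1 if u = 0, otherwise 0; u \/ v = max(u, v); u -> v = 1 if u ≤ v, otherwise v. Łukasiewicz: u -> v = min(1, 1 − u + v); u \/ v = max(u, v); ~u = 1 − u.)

0.10

Gödel evaluation:
  ~p1: Gödel ¬ of 0.8 = 0 (operand ≠ 0)
  (~p1 -> p1): 0 ≤ 0.8, so result = 1
  (p2 \/ p2) = max(0.1, 0.1) = 0.1
  ((p2 \/ p2) \/ p2) = max(0.1, 0.1) = 0.1
  ((~p1 -> p1) -> ((p2 \/ p2) \/ p2)): 1 > 0.1, so result = 0.1
  ~((~p1 -> p1) -> ((p2 \/ p2) \/ p2)): Gödel ¬ of 0.1 = 0 (operand ≠ 0)
  ~p1: Gödel ¬ of 0.8 = 0 (operand ≠ 0)
  (~p1 -> p2): 0 ≤ 0.1, so result = 1
  (~((~p1 -> p1) -> ((p2 \/ p2) \/ p2)) \/ (~p1 -> p2)) = max(0, 1) = 1
  Gödel value = 1
Łukasiewicz evaluation:
  ~p1: Łukasiewicz ¬ gives 1 − 0.8 = 0.2
  (~p1 -> p1): min(1, 1 − 0.2 + 0.8) = 1
  (p2 \/ p2) = max(0.1, 0.1) = 0.1
  ((p2 \/ p2) \/ p2) = max(0.1, 0.1) = 0.1
  ((~p1 -> p1) -> ((p2 \/ p2) \/ p2)): min(1, 1 − 1 + 0.1) = 0.1
  ~((~p1 -> p1) -> ((p2 \/ p2) \/ p2)): Łukasiewicz ¬ gives 1 − 0.1 = 0.9
  ~p1: Łukasiewicz ¬ gives 1 − 0.8 = 0.2
  (~p1 -> p2): min(1, 1 − 0.2 + 0.1) = 0.9
  (~((~p1 -> p1) -> ((p2 \/ p2) \/ p2)) \/ (~p1 -> p2)) = max(0.9, 0.9) = 0.9
  Łukasiewicz value = 0.9
Difference: 1 − 0.9 = 0.10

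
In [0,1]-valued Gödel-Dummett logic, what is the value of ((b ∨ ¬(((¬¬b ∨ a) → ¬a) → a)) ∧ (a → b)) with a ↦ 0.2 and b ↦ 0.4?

0.40

¬b: Gödel ¬ of 0.4 = 0 (operand ≠ 0)
¬¬b: Gödel ¬ of 0 = 1 (operand is 0)
(¬¬b ∨ a) = max(1, 0.2) = 1
¬a: Gödel ¬ of 0.2 = 0 (operand ≠ 0)
((¬¬b ∨ a) → ¬a): 1 > 0, so result = 0
(((¬¬b ∨ a) → ¬a) → a): 0 ≤ 0.2, so result = 1
¬(((¬¬b ∨ a) → ¬a) → a): Gödel ¬ of 1 = 0 (operand ≠ 0)
(b ∨ ¬(((¬¬b ∨ a) → ¬a) → a)) = max(0.4, 0) = 0.4
(a → b): 0.2 ≤ 0.4, so result = 1
((b ∨ ¬(((¬¬b ∨ a) → ¬a) → a)) ∧ (a → b)) = min(0.4, 1) = 0.4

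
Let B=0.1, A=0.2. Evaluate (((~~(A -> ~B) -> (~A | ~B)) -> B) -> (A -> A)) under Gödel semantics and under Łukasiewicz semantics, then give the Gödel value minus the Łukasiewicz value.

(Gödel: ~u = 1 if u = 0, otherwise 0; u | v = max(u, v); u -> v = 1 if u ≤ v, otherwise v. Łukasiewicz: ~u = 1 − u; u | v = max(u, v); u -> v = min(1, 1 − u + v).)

Gödel evaluation:
  ~B: Gödel ¬ of 0.1 = 0 (operand ≠ 0)
  (A -> ~B): 0.2 > 0, so result = 0
  ~(A -> ~B): Gödel ¬ of 0 = 1 (operand is 0)
  ~~(A -> ~B): Gödel ¬ of 1 = 0 (operand ≠ 0)
  ~A: Gödel ¬ of 0.2 = 0 (operand ≠ 0)
  ~B: Gödel ¬ of 0.1 = 0 (operand ≠ 0)
  (~A | ~B) = max(0, 0) = 0
  (~~(A -> ~B) -> (~A | ~B)): 0 ≤ 0, so result = 1
  ((~~(A -> ~B) -> (~A | ~B)) -> B): 1 > 0.1, so result = 0.1
  (A -> A): 0.2 ≤ 0.2, so result = 1
  (((~~(A -> ~B) -> (~A | ~B)) -> B) -> (A -> A)): 0.1 ≤ 1, so result = 1
  Gödel value = 1
Łukasiewicz evaluation:
  ~B: Łukasiewicz ¬ gives 1 − 0.1 = 0.9
  (A -> ~B): min(1, 1 − 0.2 + 0.9) = 1
  ~(A -> ~B): Łukasiewicz ¬ gives 1 − 1 = 0
  ~~(A -> ~B): Łukasiewicz ¬ gives 1 − 0 = 1
  ~A: Łukasiewicz ¬ gives 1 − 0.2 = 0.8
  ~B: Łukasiewicz ¬ gives 1 − 0.1 = 0.9
  (~A | ~B) = max(0.8, 0.9) = 0.9
  (~~(A -> ~B) -> (~A | ~B)): min(1, 1 − 1 + 0.9) = 0.9
  ((~~(A -> ~B) -> (~A | ~B)) -> B): min(1, 1 − 0.9 + 0.1) = 0.2
  (A -> A): min(1, 1 − 0.2 + 0.2) = 1
  (((~~(A -> ~B) -> (~A | ~B)) -> B) -> (A -> A)): min(1, 1 − 0.2 + 1) = 1
  Łukasiewicz value = 1
Difference: 1 − 1 = 0.00

0.00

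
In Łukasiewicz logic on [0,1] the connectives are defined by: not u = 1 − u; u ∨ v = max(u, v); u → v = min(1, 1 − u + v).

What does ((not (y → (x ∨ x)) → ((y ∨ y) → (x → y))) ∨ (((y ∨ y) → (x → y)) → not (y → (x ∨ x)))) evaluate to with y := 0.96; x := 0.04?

(x ∨ x) = max(0.04, 0.04) = 0.04
(y → (x ∨ x)): min(1, 1 − 0.96 + 0.04) = 0.08
not (y → (x ∨ x)): Łukasiewicz ¬ gives 1 − 0.08 = 0.92
(y ∨ y) = max(0.96, 0.96) = 0.96
(x → y): min(1, 1 − 0.04 + 0.96) = 1
((y ∨ y) → (x → y)): min(1, 1 − 0.96 + 1) = 1
(not (y → (x ∨ x)) → ((y ∨ y) → (x → y))): min(1, 1 − 0.92 + 1) = 1
(y ∨ y) = max(0.96, 0.96) = 0.96
(x → y): min(1, 1 − 0.04 + 0.96) = 1
((y ∨ y) → (x → y)): min(1, 1 − 0.96 + 1) = 1
(x ∨ x) = max(0.04, 0.04) = 0.04
(y → (x ∨ x)): min(1, 1 − 0.96 + 0.04) = 0.08
not (y → (x ∨ x)): Łukasiewicz ¬ gives 1 − 0.08 = 0.92
(((y ∨ y) → (x → y)) → not (y → (x ∨ x))): min(1, 1 − 1 + 0.92) = 0.92
((not (y → (x ∨ x)) → ((y ∨ y) → (x → y))) ∨ (((y ∨ y) → (x → y)) → not (y → (x ∨ x)))) = max(1, 0.92) = 1

1.00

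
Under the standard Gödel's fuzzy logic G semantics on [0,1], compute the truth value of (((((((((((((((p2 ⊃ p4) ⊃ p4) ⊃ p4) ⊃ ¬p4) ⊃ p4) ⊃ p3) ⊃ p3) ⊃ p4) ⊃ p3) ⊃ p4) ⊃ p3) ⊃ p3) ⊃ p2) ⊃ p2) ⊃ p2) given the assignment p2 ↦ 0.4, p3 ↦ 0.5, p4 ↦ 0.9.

0.40

(p2 ⊃ p4): 0.4 ≤ 0.9, so result = 1
((p2 ⊃ p4) ⊃ p4): 1 > 0.9, so result = 0.9
(((p2 ⊃ p4) ⊃ p4) ⊃ p4): 0.9 ≤ 0.9, so result = 1
¬p4: Gödel ¬ of 0.9 = 0 (operand ≠ 0)
((((p2 ⊃ p4) ⊃ p4) ⊃ p4) ⊃ ¬p4): 1 > 0, so result = 0
(((((p2 ⊃ p4) ⊃ p4) ⊃ p4) ⊃ ¬p4) ⊃ p4): 0 ≤ 0.9, so result = 1
((((((p2 ⊃ p4) ⊃ p4) ⊃ p4) ⊃ ¬p4) ⊃ p4) ⊃ p3): 1 > 0.5, so result = 0.5
(((((((p2 ⊃ p4) ⊃ p4) ⊃ p4) ⊃ ¬p4) ⊃ p4) ⊃ p3) ⊃ p3): 0.5 ≤ 0.5, so result = 1
((((((((p2 ⊃ p4) ⊃ p4) ⊃ p4) ⊃ ¬p4) ⊃ p4) ⊃ p3) ⊃ p3) ⊃ p4): 1 > 0.9, so result = 0.9
(((((((((p2 ⊃ p4) ⊃ p4) ⊃ p4) ⊃ ¬p4) ⊃ p4) ⊃ p3) ⊃ p3) ⊃ p4) ⊃ p3): 0.9 > 0.5, so result = 0.5
((((((((((p2 ⊃ p4) ⊃ p4) ⊃ p4) ⊃ ¬p4) ⊃ p4) ⊃ p3) ⊃ p3) ⊃ p4) ⊃ p3) ⊃ p4): 0.5 ≤ 0.9, so result = 1
(((((((((((p2 ⊃ p4) ⊃ p4) ⊃ p4) ⊃ ¬p4) ⊃ p4) ⊃ p3) ⊃ p3) ⊃ p4) ⊃ p3) ⊃ p4) ⊃ p3): 1 > 0.5, so result = 0.5
((((((((((((p2 ⊃ p4) ⊃ p4) ⊃ p4) ⊃ ¬p4) ⊃ p4) ⊃ p3) ⊃ p3) ⊃ p4) ⊃ p3) ⊃ p4) ⊃ p3) ⊃ p3): 0.5 ≤ 0.5, so result = 1
(((((((((((((p2 ⊃ p4) ⊃ p4) ⊃ p4) ⊃ ¬p4) ⊃ p4) ⊃ p3) ⊃ p3) ⊃ p4) ⊃ p3) ⊃ p4) ⊃ p3) ⊃ p3) ⊃ p2): 1 > 0.4, so result = 0.4
((((((((((((((p2 ⊃ p4) ⊃ p4) ⊃ p4) ⊃ ¬p4) ⊃ p4) ⊃ p3) ⊃ p3) ⊃ p4) ⊃ p3) ⊃ p4) ⊃ p3) ⊃ p3) ⊃ p2) ⊃ p2): 0.4 ≤ 0.4, so result = 1
(((((((((((((((p2 ⊃ p4) ⊃ p4) ⊃ p4) ⊃ ¬p4) ⊃ p4) ⊃ p3) ⊃ p3) ⊃ p4) ⊃ p3) ⊃ p4) ⊃ p3) ⊃ p3) ⊃ p2) ⊃ p2) ⊃ p2): 1 > 0.4, so result = 0.4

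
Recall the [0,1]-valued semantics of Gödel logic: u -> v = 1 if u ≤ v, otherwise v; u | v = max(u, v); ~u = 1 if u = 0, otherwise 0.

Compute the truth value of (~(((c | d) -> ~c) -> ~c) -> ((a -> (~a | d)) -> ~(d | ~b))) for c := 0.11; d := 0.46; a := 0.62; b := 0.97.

(c | d) = max(0.11, 0.46) = 0.46
~c: Gödel ¬ of 0.11 = 0 (operand ≠ 0)
((c | d) -> ~c): 0.46 > 0, so result = 0
~c: Gödel ¬ of 0.11 = 0 (operand ≠ 0)
(((c | d) -> ~c) -> ~c): 0 ≤ 0, so result = 1
~(((c | d) -> ~c) -> ~c): Gödel ¬ of 1 = 0 (operand ≠ 0)
~a: Gödel ¬ of 0.62 = 0 (operand ≠ 0)
(~a | d) = max(0, 0.46) = 0.46
(a -> (~a | d)): 0.62 > 0.46, so result = 0.46
~b: Gödel ¬ of 0.97 = 0 (operand ≠ 0)
(d | ~b) = max(0.46, 0) = 0.46
~(d | ~b): Gödel ¬ of 0.46 = 0 (operand ≠ 0)
((a -> (~a | d)) -> ~(d | ~b)): 0.46 > 0, so result = 0
(~(((c | d) -> ~c) -> ~c) -> ((a -> (~a | d)) -> ~(d | ~b))): 0 ≤ 0, so result = 1

1.00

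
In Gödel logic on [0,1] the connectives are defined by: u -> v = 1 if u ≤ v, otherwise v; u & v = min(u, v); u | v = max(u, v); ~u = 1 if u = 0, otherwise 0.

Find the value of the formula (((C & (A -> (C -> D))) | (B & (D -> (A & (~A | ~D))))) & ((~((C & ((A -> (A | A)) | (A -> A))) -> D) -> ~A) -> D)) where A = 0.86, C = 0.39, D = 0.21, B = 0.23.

0.21

(C -> D): 0.39 > 0.21, so result = 0.21
(A -> (C -> D)): 0.86 > 0.21, so result = 0.21
(C & (A -> (C -> D))) = min(0.39, 0.21) = 0.21
~A: Gödel ¬ of 0.86 = 0 (operand ≠ 0)
~D: Gödel ¬ of 0.21 = 0 (operand ≠ 0)
(~A | ~D) = max(0, 0) = 0
(A & (~A | ~D)) = min(0.86, 0) = 0
(D -> (A & (~A | ~D))): 0.21 > 0, so result = 0
(B & (D -> (A & (~A | ~D)))) = min(0.23, 0) = 0
((C & (A -> (C -> D))) | (B & (D -> (A & (~A | ~D))))) = max(0.21, 0) = 0.21
(A | A) = max(0.86, 0.86) = 0.86
(A -> (A | A)): 0.86 ≤ 0.86, so result = 1
(A -> A): 0.86 ≤ 0.86, so result = 1
((A -> (A | A)) | (A -> A)) = max(1, 1) = 1
(C & ((A -> (A | A)) | (A -> A))) = min(0.39, 1) = 0.39
((C & ((A -> (A | A)) | (A -> A))) -> D): 0.39 > 0.21, so result = 0.21
~((C & ((A -> (A | A)) | (A -> A))) -> D): Gödel ¬ of 0.21 = 0 (operand ≠ 0)
~A: Gödel ¬ of 0.86 = 0 (operand ≠ 0)
(~((C & ((A -> (A | A)) | (A -> A))) -> D) -> ~A): 0 ≤ 0, so result = 1
((~((C & ((A -> (A | A)) | (A -> A))) -> D) -> ~A) -> D): 1 > 0.21, so result = 0.21
(((C & (A -> (C -> D))) | (B & (D -> (A & (~A | ~D))))) & ((~((C & ((A -> (A | A)) | (A -> A))) -> D) -> ~A) -> D)) = min(0.21, 0.21) = 0.21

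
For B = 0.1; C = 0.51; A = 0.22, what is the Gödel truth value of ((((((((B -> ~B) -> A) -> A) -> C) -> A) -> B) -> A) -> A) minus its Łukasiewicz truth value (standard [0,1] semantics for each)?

-0.17

Gödel evaluation:
  ~B: Gödel ¬ of 0.1 = 0 (operand ≠ 0)
  (B -> ~B): 0.1 > 0, so result = 0
  ((B -> ~B) -> A): 0 ≤ 0.22, so result = 1
  (((B -> ~B) -> A) -> A): 1 > 0.22, so result = 0.22
  ((((B -> ~B) -> A) -> A) -> C): 0.22 ≤ 0.51, so result = 1
  (((((B -> ~B) -> A) -> A) -> C) -> A): 1 > 0.22, so result = 0.22
  ((((((B -> ~B) -> A) -> A) -> C) -> A) -> B): 0.22 > 0.1, so result = 0.1
  (((((((B -> ~B) -> A) -> A) -> C) -> A) -> B) -> A): 0.1 ≤ 0.22, so result = 1
  ((((((((B -> ~B) -> A) -> A) -> C) -> A) -> B) -> A) -> A): 1 > 0.22, so result = 0.22
  Gödel value = 0.22
Łukasiewicz evaluation:
  ~B: Łukasiewicz ¬ gives 1 − 0.1 = 0.9
  (B -> ~B): min(1, 1 − 0.1 + 0.9) = 1
  ((B -> ~B) -> A): min(1, 1 − 1 + 0.22) = 0.22
  (((B -> ~B) -> A) -> A): min(1, 1 − 0.22 + 0.22) = 1
  ((((B -> ~B) -> A) -> A) -> C): min(1, 1 − 1 + 0.51) = 0.51
  (((((B -> ~B) -> A) -> A) -> C) -> A): min(1, 1 − 0.51 + 0.22) = 0.71
  ((((((B -> ~B) -> A) -> A) -> C) -> A) -> B): min(1, 1 − 0.71 + 0.1) = 0.39
  (((((((B -> ~B) -> A) -> A) -> C) -> A) -> B) -> A): min(1, 1 − 0.39 + 0.22) = 0.83
  ((((((((B -> ~B) -> A) -> A) -> C) -> A) -> B) -> A) -> A): min(1, 1 − 0.83 + 0.22) = 0.39
  Łukasiewicz value = 0.39
Difference: 0.22 − 0.39 = -0.17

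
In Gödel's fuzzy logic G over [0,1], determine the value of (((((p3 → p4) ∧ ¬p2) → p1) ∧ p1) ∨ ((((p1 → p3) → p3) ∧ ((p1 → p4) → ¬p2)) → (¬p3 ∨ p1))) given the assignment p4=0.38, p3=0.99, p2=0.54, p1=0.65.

1.00

(p3 → p4): 0.99 > 0.38, so result = 0.38
¬p2: Gödel ¬ of 0.54 = 0 (operand ≠ 0)
((p3 → p4) ∧ ¬p2) = min(0.38, 0) = 0
(((p3 → p4) ∧ ¬p2) → p1): 0 ≤ 0.65, so result = 1
((((p3 → p4) ∧ ¬p2) → p1) ∧ p1) = min(1, 0.65) = 0.65
(p1 → p3): 0.65 ≤ 0.99, so result = 1
((p1 → p3) → p3): 1 > 0.99, so result = 0.99
(p1 → p4): 0.65 > 0.38, so result = 0.38
¬p2: Gödel ¬ of 0.54 = 0 (operand ≠ 0)
((p1 → p4) → ¬p2): 0.38 > 0, so result = 0
(((p1 → p3) → p3) ∧ ((p1 → p4) → ¬p2)) = min(0.99, 0) = 0
¬p3: Gödel ¬ of 0.99 = 0 (operand ≠ 0)
(¬p3 ∨ p1) = max(0, 0.65) = 0.65
((((p1 → p3) → p3) ∧ ((p1 → p4) → ¬p2)) → (¬p3 ∨ p1)): 0 ≤ 0.65, so result = 1
(((((p3 → p4) ∧ ¬p2) → p1) ∧ p1) ∨ ((((p1 → p3) → p3) ∧ ((p1 → p4) → ¬p2)) → (¬p3 ∨ p1))) = max(0.65, 1) = 1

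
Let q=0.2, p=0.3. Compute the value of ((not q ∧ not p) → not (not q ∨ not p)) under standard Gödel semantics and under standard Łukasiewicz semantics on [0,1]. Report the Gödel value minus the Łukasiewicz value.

0.50

Gödel evaluation:
  not q: Gödel ¬ of 0.2 = 0 (operand ≠ 0)
  not p: Gödel ¬ of 0.3 = 0 (operand ≠ 0)
  (not q ∧ not p) = min(0, 0) = 0
  not q: Gödel ¬ of 0.2 = 0 (operand ≠ 0)
  not p: Gödel ¬ of 0.3 = 0 (operand ≠ 0)
  (not q ∨ not p) = max(0, 0) = 0
  not (not q ∨ not p): Gödel ¬ of 0 = 1 (operand is 0)
  ((not q ∧ not p) → not (not q ∨ not p)): 0 ≤ 1, so result = 1
  Gödel value = 1
Łukasiewicz evaluation:
  not q: Łukasiewicz ¬ gives 1 − 0.2 = 0.8
  not p: Łukasiewicz ¬ gives 1 − 0.3 = 0.7
  (not q ∧ not p) = min(0.8, 0.7) = 0.7
  not q: Łukasiewicz ¬ gives 1 − 0.2 = 0.8
  not p: Łukasiewicz ¬ gives 1 − 0.3 = 0.7
  (not q ∨ not p) = max(0.8, 0.7) = 0.8
  not (not q ∨ not p): Łukasiewicz ¬ gives 1 − 0.8 = 0.2
  ((not q ∧ not p) → not (not q ∨ not p)): min(1, 1 − 0.7 + 0.2) = 0.5
  Łukasiewicz value = 0.5
Difference: 1 − 0.5 = 0.50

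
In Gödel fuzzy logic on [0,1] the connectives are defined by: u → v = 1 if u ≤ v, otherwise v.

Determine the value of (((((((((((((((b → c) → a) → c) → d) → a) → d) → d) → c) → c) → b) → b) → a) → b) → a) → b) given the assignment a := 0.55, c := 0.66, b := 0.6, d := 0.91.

1.00

(b → c): 0.6 ≤ 0.66, so result = 1
((b → c) → a): 1 > 0.55, so result = 0.55
(((b → c) → a) → c): 0.55 ≤ 0.66, so result = 1
((((b → c) → a) → c) → d): 1 > 0.91, so result = 0.91
(((((b → c) → a) → c) → d) → a): 0.91 > 0.55, so result = 0.55
((((((b → c) → a) → c) → d) → a) → d): 0.55 ≤ 0.91, so result = 1
(((((((b → c) → a) → c) → d) → a) → d) → d): 1 > 0.91, so result = 0.91
((((((((b → c) → a) → c) → d) → a) → d) → d) → c): 0.91 > 0.66, so result = 0.66
(((((((((b → c) → a) → c) → d) → a) → d) → d) → c) → c): 0.66 ≤ 0.66, so result = 1
((((((((((b → c) → a) → c) → d) → a) → d) → d) → c) → c) → b): 1 > 0.6, so result = 0.6
(((((((((((b → c) → a) → c) → d) → a) → d) → d) → c) → c) → b) → b): 0.6 ≤ 0.6, so result = 1
((((((((((((b → c) → a) → c) → d) → a) → d) → d) → c) → c) → b) → b) → a): 1 > 0.55, so result = 0.55
(((((((((((((b → c) → a) → c) → d) → a) → d) → d) → c) → c) → b) → b) → a) → b): 0.55 ≤ 0.6, so result = 1
((((((((((((((b → c) → a) → c) → d) → a) → d) → d) → c) → c) → b) → b) → a) → b) → a): 1 > 0.55, so result = 0.55
(((((((((((((((b → c) → a) → c) → d) → a) → d) → d) → c) → c) → b) → b) → a) → b) → a) → b): 0.55 ≤ 0.6, so result = 1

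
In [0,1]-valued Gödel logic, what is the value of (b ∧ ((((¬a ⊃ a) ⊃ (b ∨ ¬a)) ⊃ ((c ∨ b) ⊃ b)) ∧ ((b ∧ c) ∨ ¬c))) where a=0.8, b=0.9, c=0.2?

¬a: Gödel ¬ of 0.8 = 0 (operand ≠ 0)
(¬a ⊃ a): 0 ≤ 0.8, so result = 1
¬a: Gödel ¬ of 0.8 = 0 (operand ≠ 0)
(b ∨ ¬a) = max(0.9, 0) = 0.9
((¬a ⊃ a) ⊃ (b ∨ ¬a)): 1 > 0.9, so result = 0.9
(c ∨ b) = max(0.2, 0.9) = 0.9
((c ∨ b) ⊃ b): 0.9 ≤ 0.9, so result = 1
(((¬a ⊃ a) ⊃ (b ∨ ¬a)) ⊃ ((c ∨ b) ⊃ b)): 0.9 ≤ 1, so result = 1
(b ∧ c) = min(0.9, 0.2) = 0.2
¬c: Gödel ¬ of 0.2 = 0 (operand ≠ 0)
((b ∧ c) ∨ ¬c) = max(0.2, 0) = 0.2
((((¬a ⊃ a) ⊃ (b ∨ ¬a)) ⊃ ((c ∨ b) ⊃ b)) ∧ ((b ∧ c) ∨ ¬c)) = min(1, 0.2) = 0.2
(b ∧ ((((¬a ⊃ a) ⊃ (b ∨ ¬a)) ⊃ ((c ∨ b) ⊃ b)) ∧ ((b ∧ c) ∨ ¬c))) = min(0.9, 0.2) = 0.2

0.20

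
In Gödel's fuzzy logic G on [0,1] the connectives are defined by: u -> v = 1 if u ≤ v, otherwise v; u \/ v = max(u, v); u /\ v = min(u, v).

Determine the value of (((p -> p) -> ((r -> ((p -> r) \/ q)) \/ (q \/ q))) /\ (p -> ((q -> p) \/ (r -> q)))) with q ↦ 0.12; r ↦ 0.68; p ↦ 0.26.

(p -> p): 0.26 ≤ 0.26, so result = 1
(p -> r): 0.26 ≤ 0.68, so result = 1
((p -> r) \/ q) = max(1, 0.12) = 1
(r -> ((p -> r) \/ q)): 0.68 ≤ 1, so result = 1
(q \/ q) = max(0.12, 0.12) = 0.12
((r -> ((p -> r) \/ q)) \/ (q \/ q)) = max(1, 0.12) = 1
((p -> p) -> ((r -> ((p -> r) \/ q)) \/ (q \/ q))): 1 ≤ 1, so result = 1
(q -> p): 0.12 ≤ 0.26, so result = 1
(r -> q): 0.68 > 0.12, so result = 0.12
((q -> p) \/ (r -> q)) = max(1, 0.12) = 1
(p -> ((q -> p) \/ (r -> q))): 0.26 ≤ 1, so result = 1
(((p -> p) -> ((r -> ((p -> r) \/ q)) \/ (q \/ q))) /\ (p -> ((q -> p) \/ (r -> q)))) = min(1, 1) = 1

1.00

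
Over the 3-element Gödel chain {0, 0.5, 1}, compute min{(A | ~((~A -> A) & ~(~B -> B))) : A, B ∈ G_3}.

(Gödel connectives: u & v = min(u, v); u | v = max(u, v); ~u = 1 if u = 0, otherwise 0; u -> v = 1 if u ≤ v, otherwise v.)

0.50

The minimum is attained at A = 0.5, B = 0:
  ~A: Gödel ¬ of 0.5 = 0 (operand ≠ 0)
  (~A -> A): 0 ≤ 0.5, so result = 1
  ~B: Gödel ¬ of 0 = 1 (operand is 0)
  (~B -> B): 1 > 0, so result = 0
  ~(~B -> B): Gödel ¬ of 0 = 1 (operand is 0)
  ((~A -> A) & ~(~B -> B)) = min(1, 1) = 1
  ~((~A -> A) & ~(~B -> B)): Gödel ¬ of 1 = 0 (operand ≠ 0)
  (A | ~((~A -> A) & ~(~B -> B))) = max(0.5, 0) = 0.5
Checking all 9 assignments confirms none give a value below 0.50.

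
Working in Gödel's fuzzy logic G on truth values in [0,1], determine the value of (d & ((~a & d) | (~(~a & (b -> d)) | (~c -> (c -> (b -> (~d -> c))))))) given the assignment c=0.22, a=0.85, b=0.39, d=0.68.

~a: Gödel ¬ of 0.85 = 0 (operand ≠ 0)
(~a & d) = min(0, 0.68) = 0
~a: Gödel ¬ of 0.85 = 0 (operand ≠ 0)
(b -> d): 0.39 ≤ 0.68, so result = 1
(~a & (b -> d)) = min(0, 1) = 0
~(~a & (b -> d)): Gödel ¬ of 0 = 1 (operand is 0)
~c: Gödel ¬ of 0.22 = 0 (operand ≠ 0)
~d: Gödel ¬ of 0.68 = 0 (operand ≠ 0)
(~d -> c): 0 ≤ 0.22, so result = 1
(b -> (~d -> c)): 0.39 ≤ 1, so result = 1
(c -> (b -> (~d -> c))): 0.22 ≤ 1, so result = 1
(~c -> (c -> (b -> (~d -> c)))): 0 ≤ 1, so result = 1
(~(~a & (b -> d)) | (~c -> (c -> (b -> (~d -> c))))) = max(1, 1) = 1
((~a & d) | (~(~a & (b -> d)) | (~c -> (c -> (b -> (~d -> c)))))) = max(0, 1) = 1
(d & ((~a & d) | (~(~a & (b -> d)) | (~c -> (c -> (b -> (~d -> c))))))) = min(0.68, 1) = 0.68

0.68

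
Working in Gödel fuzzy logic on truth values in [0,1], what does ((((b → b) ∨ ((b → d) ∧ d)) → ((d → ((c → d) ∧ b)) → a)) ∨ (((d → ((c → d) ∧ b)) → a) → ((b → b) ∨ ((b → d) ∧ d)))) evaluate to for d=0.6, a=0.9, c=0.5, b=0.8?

(b → b): 0.8 ≤ 0.8, so result = 1
(b → d): 0.8 > 0.6, so result = 0.6
((b → d) ∧ d) = min(0.6, 0.6) = 0.6
((b → b) ∨ ((b → d) ∧ d)) = max(1, 0.6) = 1
(c → d): 0.5 ≤ 0.6, so result = 1
((c → d) ∧ b) = min(1, 0.8) = 0.8
(d → ((c → d) ∧ b)): 0.6 ≤ 0.8, so result = 1
((d → ((c → d) ∧ b)) → a): 1 > 0.9, so result = 0.9
(((b → b) ∨ ((b → d) ∧ d)) → ((d → ((c → d) ∧ b)) → a)): 1 > 0.9, so result = 0.9
(c → d): 0.5 ≤ 0.6, so result = 1
((c → d) ∧ b) = min(1, 0.8) = 0.8
(d → ((c → d) ∧ b)): 0.6 ≤ 0.8, so result = 1
((d → ((c → d) ∧ b)) → a): 1 > 0.9, so result = 0.9
(b → b): 0.8 ≤ 0.8, so result = 1
(b → d): 0.8 > 0.6, so result = 0.6
((b → d) ∧ d) = min(0.6, 0.6) = 0.6
((b → b) ∨ ((b → d) ∧ d)) = max(1, 0.6) = 1
(((d → ((c → d) ∧ b)) → a) → ((b → b) ∨ ((b → d) ∧ d))): 0.9 ≤ 1, so result = 1
((((b → b) ∨ ((b → d) ∧ d)) → ((d → ((c → d) ∧ b)) → a)) ∨ (((d → ((c → d) ∧ b)) → a) → ((b → b) ∨ ((b → d) ∧ d)))) = max(0.9, 1) = 1

1.00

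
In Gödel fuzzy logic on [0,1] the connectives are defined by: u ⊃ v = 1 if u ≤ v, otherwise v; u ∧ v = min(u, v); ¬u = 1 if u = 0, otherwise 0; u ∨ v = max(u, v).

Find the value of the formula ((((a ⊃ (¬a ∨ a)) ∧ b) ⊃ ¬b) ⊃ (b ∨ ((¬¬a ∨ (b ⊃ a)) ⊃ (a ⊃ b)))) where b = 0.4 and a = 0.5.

¬a: Gödel ¬ of 0.5 = 0 (operand ≠ 0)
(¬a ∨ a) = max(0, 0.5) = 0.5
(a ⊃ (¬a ∨ a)): 0.5 ≤ 0.5, so result = 1
((a ⊃ (¬a ∨ a)) ∧ b) = min(1, 0.4) = 0.4
¬b: Gödel ¬ of 0.4 = 0 (operand ≠ 0)
(((a ⊃ (¬a ∨ a)) ∧ b) ⊃ ¬b): 0.4 > 0, so result = 0
¬a: Gödel ¬ of 0.5 = 0 (operand ≠ 0)
¬¬a: Gödel ¬ of 0 = 1 (operand is 0)
(b ⊃ a): 0.4 ≤ 0.5, so result = 1
(¬¬a ∨ (b ⊃ a)) = max(1, 1) = 1
(a ⊃ b): 0.5 > 0.4, so result = 0.4
((¬¬a ∨ (b ⊃ a)) ⊃ (a ⊃ b)): 1 > 0.4, so result = 0.4
(b ∨ ((¬¬a ∨ (b ⊃ a)) ⊃ (a ⊃ b))) = max(0.4, 0.4) = 0.4
((((a ⊃ (¬a ∨ a)) ∧ b) ⊃ ¬b) ⊃ (b ∨ ((¬¬a ∨ (b ⊃ a)) ⊃ (a ⊃ b)))): 0 ≤ 0.4, so result = 1

1.00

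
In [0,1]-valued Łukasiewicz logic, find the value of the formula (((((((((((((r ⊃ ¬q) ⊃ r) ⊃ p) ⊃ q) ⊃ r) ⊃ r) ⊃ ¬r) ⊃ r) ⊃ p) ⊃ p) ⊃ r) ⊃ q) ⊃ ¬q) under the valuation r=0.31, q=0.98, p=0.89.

0.02

¬q: Łukasiewicz ¬ gives 1 − 0.98 = 0.02
(r ⊃ ¬q): min(1, 1 − 0.31 + 0.02) = 0.71
((r ⊃ ¬q) ⊃ r): min(1, 1 − 0.71 + 0.31) = 0.6
(((r ⊃ ¬q) ⊃ r) ⊃ p): min(1, 1 − 0.6 + 0.89) = 1
((((r ⊃ ¬q) ⊃ r) ⊃ p) ⊃ q): min(1, 1 − 1 + 0.98) = 0.98
(((((r ⊃ ¬q) ⊃ r) ⊃ p) ⊃ q) ⊃ r): min(1, 1 − 0.98 + 0.31) = 0.33
((((((r ⊃ ¬q) ⊃ r) ⊃ p) ⊃ q) ⊃ r) ⊃ r): min(1, 1 − 0.33 + 0.31) = 0.98
¬r: Łukasiewicz ¬ gives 1 − 0.31 = 0.69
(((((((r ⊃ ¬q) ⊃ r) ⊃ p) ⊃ q) ⊃ r) ⊃ r) ⊃ ¬r): min(1, 1 − 0.98 + 0.69) = 0.71
((((((((r ⊃ ¬q) ⊃ r) ⊃ p) ⊃ q) ⊃ r) ⊃ r) ⊃ ¬r) ⊃ r): min(1, 1 − 0.71 + 0.31) = 0.6
(((((((((r ⊃ ¬q) ⊃ r) ⊃ p) ⊃ q) ⊃ r) ⊃ r) ⊃ ¬r) ⊃ r) ⊃ p): min(1, 1 − 0.6 + 0.89) = 1
((((((((((r ⊃ ¬q) ⊃ r) ⊃ p) ⊃ q) ⊃ r) ⊃ r) ⊃ ¬r) ⊃ r) ⊃ p) ⊃ p): min(1, 1 − 1 + 0.89) = 0.89
(((((((((((r ⊃ ¬q) ⊃ r) ⊃ p) ⊃ q) ⊃ r) ⊃ r) ⊃ ¬r) ⊃ r) ⊃ p) ⊃ p) ⊃ r): min(1, 1 − 0.89 + 0.31) = 0.42
((((((((((((r ⊃ ¬q) ⊃ r) ⊃ p) ⊃ q) ⊃ r) ⊃ r) ⊃ ¬r) ⊃ r) ⊃ p) ⊃ p) ⊃ r) ⊃ q): min(1, 1 − 0.42 + 0.98) = 1
¬q: Łukasiewicz ¬ gives 1 − 0.98 = 0.02
(((((((((((((r ⊃ ¬q) ⊃ r) ⊃ p) ⊃ q) ⊃ r) ⊃ r) ⊃ ¬r) ⊃ r) ⊃ p) ⊃ p) ⊃ r) ⊃ q) ⊃ ¬q): min(1, 1 − 1 + 0.02) = 0.02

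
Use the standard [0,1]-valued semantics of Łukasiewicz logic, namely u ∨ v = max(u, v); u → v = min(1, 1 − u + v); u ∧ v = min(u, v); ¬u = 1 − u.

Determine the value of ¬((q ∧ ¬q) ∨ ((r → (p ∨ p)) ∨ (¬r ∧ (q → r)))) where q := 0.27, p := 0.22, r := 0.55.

¬q: Łukasiewicz ¬ gives 1 − 0.27 = 0.73
(q ∧ ¬q) = min(0.27, 0.73) = 0.27
(p ∨ p) = max(0.22, 0.22) = 0.22
(r → (p ∨ p)): min(1, 1 − 0.55 + 0.22) = 0.67
¬r: Łukasiewicz ¬ gives 1 − 0.55 = 0.45
(q → r): min(1, 1 − 0.27 + 0.55) = 1
(¬r ∧ (q → r)) = min(0.45, 1) = 0.45
((r → (p ∨ p)) ∨ (¬r ∧ (q → r))) = max(0.67, 0.45) = 0.67
((q ∧ ¬q) ∨ ((r → (p ∨ p)) ∨ (¬r ∧ (q → r)))) = max(0.27, 0.67) = 0.67
¬((q ∧ ¬q) ∨ ((r → (p ∨ p)) ∨ (¬r ∧ (q → r)))): Łukasiewicz ¬ gives 1 − 0.67 = 0.33

0.33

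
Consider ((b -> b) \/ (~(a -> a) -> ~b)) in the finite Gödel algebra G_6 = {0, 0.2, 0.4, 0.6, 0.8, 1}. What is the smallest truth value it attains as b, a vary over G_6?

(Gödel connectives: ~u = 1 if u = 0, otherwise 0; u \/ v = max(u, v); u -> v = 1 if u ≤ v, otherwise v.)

Every assignment gives 1. For instance at b = 0, a = 0:
  (b -> b): 0 ≤ 0, so result = 1
  (a -> a): 0 ≤ 0, so result = 1
  ~(a -> a): Gödel ¬ of 1 = 0 (operand ≠ 0)
  ~b: Gödel ¬ of 0 = 1 (operand is 0)
  (~(a -> a) -> ~b): 0 ≤ 1, so result = 1
  ((b -> b) \/ (~(a -> a) -> ~b)) = max(1, 1) = 1
All 36 assignments give value 1 — the formula is a G_6-tautology.

1.00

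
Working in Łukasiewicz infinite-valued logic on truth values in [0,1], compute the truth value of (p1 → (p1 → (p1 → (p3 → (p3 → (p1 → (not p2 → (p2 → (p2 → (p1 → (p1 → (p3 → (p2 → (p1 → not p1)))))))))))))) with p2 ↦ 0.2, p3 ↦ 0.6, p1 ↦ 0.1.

1.00

not p2: Łukasiewicz ¬ gives 1 − 0.2 = 0.8
not p1: Łukasiewicz ¬ gives 1 − 0.1 = 0.9
(p1 → not p1): min(1, 1 − 0.1 + 0.9) = 1
(p2 → (p1 → not p1)): min(1, 1 − 0.2 + 1) = 1
(p3 → (p2 → (p1 → not p1))): min(1, 1 − 0.6 + 1) = 1
(p1 → (p3 → (p2 → (p1 → not p1)))): min(1, 1 − 0.1 + 1) = 1
(p1 → (p1 → (p3 → (p2 → (p1 → not p1))))): min(1, 1 − 0.1 + 1) = 1
(p2 → (p1 → (p1 → (p3 → (p2 → (p1 → not p1)))))): min(1, 1 − 0.2 + 1) = 1
(p2 → (p2 → (p1 → (p1 → (p3 → (p2 → (p1 → not p1))))))): min(1, 1 − 0.2 + 1) = 1
(not p2 → (p2 → (p2 → (p1 → (p1 → (p3 → (p2 → (p1 → not p1)))))))): min(1, 1 − 0.8 + 1) = 1
(p1 → (not p2 → (p2 → (p2 → (p1 → (p1 → (p3 → (p2 → (p1 → not p1))))))))): min(1, 1 − 0.1 + 1) = 1
(p3 → (p1 → (not p2 → (p2 → (p2 → (p1 → (p1 → (p3 → (p2 → (p1 → not p1)))))))))): min(1, 1 − 0.6 + 1) = 1
(p3 → (p3 → (p1 → (not p2 → (p2 → (p2 → (p1 → (p1 → (p3 → (p2 → (p1 → not p1))))))))))): min(1, 1 − 0.6 + 1) = 1
(p1 → (p3 → (p3 → (p1 → (not p2 → (p2 → (p2 → (p1 → (p1 → (p3 → (p2 → (p1 → not p1)))))))))))): min(1, 1 − 0.1 + 1) = 1
(p1 → (p1 → (p3 → (p3 → (p1 → (not p2 → (p2 → (p2 → (p1 → (p1 → (p3 → (p2 → (p1 → not p1))))))))))))): min(1, 1 − 0.1 + 1) = 1
(p1 → (p1 → (p1 → (p3 → (p3 → (p1 → (not p2 → (p2 → (p2 → (p1 → (p1 → (p3 → (p2 → (p1 → not p1)))))))))))))): min(1, 1 − 0.1 + 1) = 1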